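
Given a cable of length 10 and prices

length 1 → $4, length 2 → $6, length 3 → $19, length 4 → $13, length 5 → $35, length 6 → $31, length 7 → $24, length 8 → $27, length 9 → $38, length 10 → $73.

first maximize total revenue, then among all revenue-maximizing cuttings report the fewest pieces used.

1

Build r[k] bottom-up: r[k] = max over allowed piece i of (p[i] + r[k−i]).
r[1] = 4
r[2] = 8  (first piece 1, then r[1]=4)
r[3] = 19
r[4] = 23  (first piece 1, then r[3]=19)
r[5] = 35
r[6] = 39  (first piece 1, then r[5]=35)
r[7] = 43  (first piece 1, then r[6]=39)
r[8] = 54  (first piece 3, then r[5]=35)
r[9] = 58  (first piece 1, then r[8]=54)
r[10] = 73
Maximum revenue is $73.
Now minimize piece count subject to staying optimal: for each k, pieces[k] = 1 + min over i with p[i]+r[k−i]=r[k] of pieces[k−i].
pieces[7] = 3
pieces[8] = 2
pieces[9] = 3
pieces[10] = 1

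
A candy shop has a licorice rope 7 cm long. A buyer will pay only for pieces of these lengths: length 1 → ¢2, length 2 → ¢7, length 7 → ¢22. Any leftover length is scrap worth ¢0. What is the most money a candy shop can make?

Build f[k] bottom-up: f[k] = max over allowed piece i of (p[i] + f[k−i]).
f[1] = 2
f[2] = max(2+2, 7+0) = 7
f[3] = max(2+7, 7+2) = 9
f[4] = max(2+9, 7+7) = 14
f[5] = max(2+14, 7+9) = 16
f[6] = max(2+16, 7+14) = 21
f[7] = max(2+21, 7+16, 22+0) = 23
One optimal cutting: 2 + 2 + 2 + 1 → ¢23.

23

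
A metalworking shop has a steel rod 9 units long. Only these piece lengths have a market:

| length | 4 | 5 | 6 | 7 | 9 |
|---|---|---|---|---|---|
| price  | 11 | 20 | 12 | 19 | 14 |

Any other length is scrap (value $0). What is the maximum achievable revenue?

Let r[k] be the best obtainable value from length k. For each k, try every first piece i and keep the best of price[i] + r[k−i].
r[1] = 0
r[2] = 0
r[3] = 0
r[4] = 11
r[5] = 20
r[6] = 20
r[7] = 20
r[8] = 22  (first piece 4, then r[4]=11)
r[9] = 31  (first piece 4, then r[5]=20)
One optimal cutting: 5 + 4 → $31.

31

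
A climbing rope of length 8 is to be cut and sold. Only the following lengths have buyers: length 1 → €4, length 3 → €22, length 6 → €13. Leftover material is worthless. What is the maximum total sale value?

Consider every possible first cut. best[k] is the best of p[i]+best[k−i] over all sellable i≤k.
best[1] = 4
best[2] = 8  (first piece 1, then best[1]=4)
best[3] = max(4+8, 22+0) = 22
best[4] = max(4+22, 22+4) = 26
best[5] = max(4+26, 22+8) = 30
best[6] = max(4+30, 22+22, 13+0) = 44
best[7] = max(4+44, 22+26, 13+4) = 48
best[8] = max(4+48, 22+30, 13+8) = 52
One optimal cutting: 3 + 3 + 1 + 1 → €52.

52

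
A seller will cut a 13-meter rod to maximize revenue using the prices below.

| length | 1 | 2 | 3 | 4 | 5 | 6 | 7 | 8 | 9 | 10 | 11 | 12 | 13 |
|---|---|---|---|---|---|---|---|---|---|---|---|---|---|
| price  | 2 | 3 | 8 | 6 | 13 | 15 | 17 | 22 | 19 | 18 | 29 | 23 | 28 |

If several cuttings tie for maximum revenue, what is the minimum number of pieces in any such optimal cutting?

2

Consider every possible first cut. r[k] is the best of p[i]+r[k−i] over all sellable i≤k.
r[1] = 2
r[2] = 4  (first piece 1, then r[1]=2)
r[3] = 8
r[4] = 10  (first piece 1, then r[3]=8)
r[5] = 13
r[6] = 16  (first piece 3, then r[3]=8)
r[7] = 18  (first piece 1, then r[6]=16)
r[8] = 22
r[9] = 24  (first piece 1, then r[8]=22)
r[10] = 26  (first piece 1, then r[9]=24)
r[11] = 30  (first piece 3, then r[8]=22)
r[12] = 32  (first piece 1, then r[11]=30)
r[13] = 35  (first piece 5, then r[8]=22)
Maximum revenue is 35.
Now minimize piece count subject to staying optimal: for each k, pieces[k] = 1 + min over i with p[i]+r[k−i]=r[k] of pieces[k−i].
pieces[10] = 2
pieces[11] = 2
pieces[12] = 3
pieces[13] = 2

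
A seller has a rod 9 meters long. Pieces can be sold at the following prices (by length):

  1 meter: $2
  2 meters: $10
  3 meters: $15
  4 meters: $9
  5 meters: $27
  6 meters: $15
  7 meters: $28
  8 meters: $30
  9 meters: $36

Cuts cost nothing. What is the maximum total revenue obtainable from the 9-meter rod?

Let R[k] be the best obtainable value from length k. For each k, try every first piece i and keep the best of price[i] + R[k−i].
R[1] = 2
R[2] = max(2+2, 10+0) = 10
R[3] = max(2+10, 10+2, 15+0) = 15
R[4] = max(2+15, 10+10, 15+2, 9+0) = 20
R[5] = max(2+20, 10+15, 15+10, 9+2, 27+0) = 27
R[6] = max(2+27, 10+20, 15+15, 9+10, 27+2, 15+0) = 30
R[7] = max(2+30, 10+27, 15+20, …, 15+2, 28+0) = 37
R[8] = max(2+37, 10+30, 15+27, …, 28+2, 30+0) = 42
R[9] = max(2+42, 10+37, 15+30, …, 30+2, 36+0) = 47
One optimal cutting: 5 + 2 + 2 → $27 + $10 + $10 = $47.

47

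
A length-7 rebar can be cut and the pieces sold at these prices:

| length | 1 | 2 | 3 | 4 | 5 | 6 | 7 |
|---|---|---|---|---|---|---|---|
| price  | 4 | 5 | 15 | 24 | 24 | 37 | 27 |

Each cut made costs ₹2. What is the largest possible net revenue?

39

Build v[k] bottom-up: v[k] = max over allowed piece i of (p[i] + v[k−i]) − 2 per cut.
v[1] = 4
v[2] = max(4+4-2, 5+0) = 6
v[3] = max(4+6-2, 5+4-2, 15+0) = 15
v[4] = max(4+15-2, 5+6-2, 15+4-2, 24+0) = 24
v[5] = max(4+24-2, 5+15-2, 15+6-2, 24+4-2, 24+0) = 26
v[6] = max(4+26-2, 5+24-2, 15+15-2, 24+6-2, 24+4-2, 37+0) = 37
v[7] = max(4+37-2, 5+26-2, 15+24-2, …, 37+4-2, 27+0) = 39
One optimal plan: pieces 6 + 1 (1 cut) → ₹41 − ₹2 = ₹39.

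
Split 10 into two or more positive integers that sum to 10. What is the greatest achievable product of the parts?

36

Fill m[k] for k=2..10: at each k try every first piece i and multiply by the better of (k−i) uncut or m[k−i].
m[2] = 1·max(1,0) = 1·1 = 1
m[3] = 1·max(2,1) = 1·2 = 2
m[4] = 2·max(2,1) = 2·2 = 4
m[5] = 2·max(3,2) = 2·3 = 6
m[6] = 3·max(3,2) = 3·3 = 9
m[7] = 2·max(5,6) = 2·6 = 12
m[8] = 2·max(6,9) = 2·9 = 18
m[9] = 3·max(6,9) = 3·9 = 27
m[10] = 2·max(8,18) = 2·18 = 36
One optimal split: 3 + 3 + 2 + 2; product 3·3·2·2 = 36.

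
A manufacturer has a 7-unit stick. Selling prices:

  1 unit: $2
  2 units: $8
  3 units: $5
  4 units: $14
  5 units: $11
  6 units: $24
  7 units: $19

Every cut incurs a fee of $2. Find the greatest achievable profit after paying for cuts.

Let r[k] be the best obtainable value from length k. For each k, try every first piece i and keep the best of price[i] + r[k−i] minus the 2 cut fee when i<k.
r[1] = 2
r[2] = max(2+2-2, 8+0) = 8
r[3] = max(2+8-2, 8+2-2, 5+0) = 8
r[4] = max(2+8-2, 8+8-2, 5+2-2, 14+0) = 14
r[5] = max(2+14-2, 8+8-2, 5+8-2, 14+2-2, 11+0) = 14
r[6] = max(2+14-2, 8+14-2, 5+8-2, 14+8-2, 11+2-2, 24+0) = 24
r[7] = max(2+24-2, 8+14-2, 5+14-2, …, 24+2-2, 19+0) = 24
One optimal plan: pieces 6 + 1 (1 cut) → $26 − $2 = $24.

24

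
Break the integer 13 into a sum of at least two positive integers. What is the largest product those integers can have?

Let m[k] be the best product for length k (with at least one cut). For each first piece i, the rest contributes max(k−i, m[k−i]).
m[2] = 1×max(1,0) = 1×1 = 1
m[3] = 1×max(2,1) = 1×2 = 2
m[4] = 2×max(2,1) = 2×2 = 4
m[5] = 2×max(3,2) = 2×3 = 6
m[6] = 3×max(3,2) = 3×3 = 9
m[7] = 2×max(5,6) = 2×6 = 12
m[8] = 2×max(6,9) = 2×9 = 18
m[9] = 3×max(6,9) = 3×9 = 27
m[10] = 2×max(8,18) = 2×18 = 36
m[11] = 2×max(9,27) = 2×27 = 54
m[12] = 3×max(9,27) = 3×27 = 81
m[13] = 2×max(11,54) = 2×54 = 108
One optimal split: 3 + 3 + 3 + 2 + 2; product 3×3×3×2×2 = 108.

108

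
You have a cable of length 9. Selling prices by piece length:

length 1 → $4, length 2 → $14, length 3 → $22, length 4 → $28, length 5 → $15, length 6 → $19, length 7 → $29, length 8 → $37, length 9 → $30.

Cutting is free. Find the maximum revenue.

66

Let r[k] be the best obtainable value from length k. For each k, try every first piece i and keep the best of price[i] + r[k−i].
r[1] = 4
r[2] = max(4+4, 14+0) = 14
r[3] = max(4+14, 14+4, 22+0) = 22
r[4] = max(4+22, 14+14, 22+4, 28+0) = 28
r[5] = max(4+28, 14+22, 22+14, 28+4, 15+0) = 36
r[6] = max(4+36, 14+28, 22+22, 28+14, 15+4, 19+0) = 44
r[7] = max(4+44, 14+36, 22+28, …, 19+4, 29+0) = 50
r[8] = max(4+50, 14+44, 22+36, …, 29+4, 37+0) = 58
r[9] = max(4+58, 14+50, 22+44, …, 37+4, 30+0) = 66
One optimal cutting: 3 + 3 + 3 → $22 + $22 + $22 = $66.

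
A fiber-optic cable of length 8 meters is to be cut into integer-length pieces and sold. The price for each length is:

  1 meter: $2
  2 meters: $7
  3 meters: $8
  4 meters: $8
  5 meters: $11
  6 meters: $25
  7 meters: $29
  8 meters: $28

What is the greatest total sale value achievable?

32

Consider every possible first cut. v[k] is the best of p[i]+v[k−i] over all sellable i≤k.
v[1] = 2
v[2] = max(2+2, 7+0) = 7
v[3] = max(2+7, 7+2, 8+0) = 9
v[4] = max(2+9, 7+7, 8+2, 8+0) = 14
v[5] = max(2+14, 7+9, 8+7, 8+2, 11+0) = 16
v[6] = max(2+16, 7+14, 8+9, 8+7, 11+2, 25+0) = 25
v[7] = max(2+25, 7+16, 8+14, …, 25+2, 29+0) = 29
v[8] = max(2+29, 7+25, 8+16, …, 29+2, 28+0) = 32
One optimal cutting: 6 + 2 → $25 + $7 = $32.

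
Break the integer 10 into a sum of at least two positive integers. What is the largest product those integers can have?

Define prod[k] = max over 1≤i<k of i · max(k−i, prod[k−i]); the inner max lets the remainder stay uncut if that's better.
prod[2] = 1·max(1,0) = 1·1 = 1
prod[3] = 1·max(2,1) = 1·2 = 2
prod[4] = 2·max(2,1) = 2·2 = 4
prod[5] = 2·max(3,2) = 2·3 = 6
prod[6] = 3·max(3,2) = 3·3 = 9
prod[7] = 2·max(5,6) = 2·6 = 12
prod[8] = 2·max(6,9) = 2·9 = 18
prod[9] = 3·max(6,9) = 3·9 = 27
prod[10] = 2·max(8,18) = 2·18 = 36
One optimal split: 3 + 3 + 2 + 2; product 3·3·2·2 = 36.

36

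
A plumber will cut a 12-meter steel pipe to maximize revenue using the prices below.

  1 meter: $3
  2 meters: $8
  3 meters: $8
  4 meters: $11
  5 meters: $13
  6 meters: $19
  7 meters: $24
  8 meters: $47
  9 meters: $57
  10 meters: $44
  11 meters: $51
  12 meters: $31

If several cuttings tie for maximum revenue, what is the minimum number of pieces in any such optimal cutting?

3

Consider every possible first cut. r[k] is the best of p[i]+r[k−i] over all sellable i≤k.
r[1] = 3
r[2] = 8
r[3] = 11  (first piece 1, then r[2]=8)
r[4] = 16  (first piece 2, then r[2]=8)
r[5] = 19  (first piece 1, then r[4]=16)
r[6] = 24  (first piece 2, then r[4]=16)
r[7] = 27  (first piece 1, then r[6]=24)
r[8] = 47
r[9] = 57
r[10] = 60  (first piece 1, then r[9]=57)
r[11] = 65  (first piece 2, then r[9]=57)
r[12] = 68  (first piece 1, then r[11]=65)
Maximum revenue is $68.
Now minimize piece count subject to staying optimal: for each k, pieces[k] = 1 + min over i with p[i]+r[k−i]=r[k] of pieces[k−i].
pieces[9] = 1
pieces[10] = 2
pieces[11] = 2
pieces[12] = 3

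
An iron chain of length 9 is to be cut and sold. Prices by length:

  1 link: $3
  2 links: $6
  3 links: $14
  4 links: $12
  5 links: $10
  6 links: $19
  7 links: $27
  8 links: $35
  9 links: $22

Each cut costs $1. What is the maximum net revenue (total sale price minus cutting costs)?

40

Consider every possible first cut. net[k] is the best of p[i]+net[k−i] over all sellable i≤k, charging 1 whenever i<k.
net[1] = 3
net[2] = max(3+3-1, 6+0) = 6
net[3] = max(3+6-1, 6+3-1, 14+0) = 14
net[4] = max(3+14-1, 6+6-1, 14+3-1, 12+0) = 16
net[5] = max(3+16-1, 6+14-1, 14+6-1, 12+3-1, 10+0) = 19
net[6] = max(3+19-1, 6+16-1, 14+14-1, 12+6-1, 10+3-1, 19+0) = 27
net[7] = max(3+27-1, 6+19-1, 14+16-1, …, 19+3-1, 27+0) = 29
net[8] = max(3+29-1, 6+27-1, 14+19-1, …, 27+3-1, 35+0) = 35
net[9] = max(3+35-1, 6+29-1, 14+27-1, …, 35+3-1, 22+0) = 40
One optimal plan: pieces 3 + 3 + 3 (2 cuts) → $42 − $2 = $40.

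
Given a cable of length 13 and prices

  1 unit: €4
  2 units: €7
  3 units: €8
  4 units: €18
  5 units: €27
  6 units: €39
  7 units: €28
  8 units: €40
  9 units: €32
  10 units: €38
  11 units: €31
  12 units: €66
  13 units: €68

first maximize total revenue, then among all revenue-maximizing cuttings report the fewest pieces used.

3

Build r[k] bottom-up: r[k] = max over allowed piece i of (p[i] + r[k−i]).
r[1] = 4
r[2] = 8  (first piece 1, then r[1]=4)
r[3] = 12  (first piece 1, then r[2]=8)
r[4] = 18
r[5] = 27
r[6] = 39
r[7] = 43  (first piece 1, then r[6]=39)
r[8] = 47  (first piece 1, then r[7]=43)
r[9] = 51  (first piece 1, then r[8]=47)
r[10] = 57  (first piece 4, then r[6]=39)
r[11] = 66  (first piece 5, then r[6]=39)
r[12] = 78  (first piece 6, then r[6]=39)
r[13] = 82  (first piece 1, then r[12]=78)
Maximum revenue is €82.
Now minimize piece count subject to staying optimal: for each k, pieces[k] = 1 + min over i with p[i]+r[k−i]=r[k] of pieces[k−i].
pieces[10] = 2
pieces[11] = 2
pieces[12] = 2
pieces[13] = 3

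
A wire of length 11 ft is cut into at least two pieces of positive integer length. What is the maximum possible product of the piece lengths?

54

Let f[k] be the best product for length k (with at least one cut). For each first piece i, the rest contributes max(k−i, f[k−i]).
f[2] = 1×max(1,0) = 1×1 = 1
f[3] = max(1×2, 2×1) = 2
f[4] = max(1×3, 2×2, 3×1) = 4
f[5] = max(1×4, 2×3, 3×2, 4×1) = 6
f[6] = max(1×6, 2×4, 3×3, 4×2, 5×1) = 9
f[7] = max(1×9, 2×6, 3×4, 4×3, 5×2, 6×1) = 12
f[8] = max(1×12, 2×9, 3×6, …, 6×2, 7×1) = 18
f[9] = max(1×18, 2×12, 3×9, …, 7×2, 8×1) = 27
f[10] = max(1×27, 2×18, 3×12, …, 8×2, 9×1) = 36
f[11] = max(1×36, 2×27, 3×18, …, 9×2, 10×1) = 54
One optimal split: 3 + 3 + 3 + 2; product 3×3×3×2 = 54.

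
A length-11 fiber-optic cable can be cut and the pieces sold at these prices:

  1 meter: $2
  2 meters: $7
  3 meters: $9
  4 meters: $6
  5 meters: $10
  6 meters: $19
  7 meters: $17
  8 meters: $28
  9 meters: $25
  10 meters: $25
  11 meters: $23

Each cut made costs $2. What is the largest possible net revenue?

Build r[k] bottom-up: r[k] = max over allowed piece i of (p[i] + r[k−i]) − 2 per cut.
r[1] = 2
r[2] = 7
r[3] = 9
r[4] = 12  (first piece 2, then r[2]=7)
r[5] = 14  (first piece 2, then r[3]=9)
r[6] = 19
r[7] = 19  (first piece 1, then r[6]=19)
r[8] = 28
r[9] = 28  (first piece 1, then r[8]=28)
r[10] = 33  (first piece 2, then r[8]=28)
r[11] = 35  (first piece 3, then r[8]=28)
One optimal plan: pieces 8 + 3 (1 cut) → $37 − $2 = $35.

35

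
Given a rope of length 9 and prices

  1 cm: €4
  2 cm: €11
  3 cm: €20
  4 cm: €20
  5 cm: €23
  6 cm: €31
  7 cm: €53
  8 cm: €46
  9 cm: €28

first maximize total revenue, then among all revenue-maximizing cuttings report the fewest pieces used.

2

Consider every possible first cut. r[k] is the best of p[i]+r[k−i] over all sellable i≤k.
r[1] = 4
r[2] = 11
r[3] = 20
r[4] = 24  (first piece 1, then r[3]=20)
r[5] = 31  (first piece 2, then r[3]=20)
r[6] = 40  (first piece 3, then r[3]=20)
r[7] = 53
r[8] = 57  (first piece 1, then r[7]=53)
r[9] = 64  (first piece 2, then r[7]=53)
Maximum revenue is €64.
Now minimize piece count subject to staying optimal: for each k, pieces[k] = 1 + min over i with p[i]+r[k−i]=r[k] of pieces[k−i].
pieces[6] = 2
pieces[7] = 1
pieces[8] = 2
pieces[9] = 2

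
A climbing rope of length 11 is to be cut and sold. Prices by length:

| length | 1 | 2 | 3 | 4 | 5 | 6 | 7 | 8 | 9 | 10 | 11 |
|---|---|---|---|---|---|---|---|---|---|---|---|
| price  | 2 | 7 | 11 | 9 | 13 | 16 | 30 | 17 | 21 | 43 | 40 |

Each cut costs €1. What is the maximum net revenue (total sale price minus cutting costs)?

44

Build v[k] bottom-up: v[k] = max over allowed piece i of (p[i] + v[k−i]) − 1 per cut.
v[1] = 2
v[2] = max(2+2-1, 7+0) = 7
v[3] = max(2+7-1, 7+2-1, 11+0) = 11
v[4] = max(2+11-1, 7+7-1, 11+2-1, 9+0) = 13
v[5] = max(2+13-1, 7+11-1, 11+7-1, 9+2-1, 13+0) = 17
v[6] = max(2+17-1, 7+13-1, 11+11-1, 9+7-1, 13+2-1, 16+0) = 21
v[7] = max(2+21-1, 7+17-1, 11+13-1, …, 16+2-1, 30+0) = 30
v[8] = max(2+30-1, 7+21-1, 11+17-1, …, 30+2-1, 17+0) = 31
v[9] = max(2+31-1, 7+30-1, 11+21-1, …, 17+2-1, 21+0) = 36
v[10] = max(2+36-1, 7+31-1, 11+30-1, …, 21+2-1, 43+0) = 43
v[11] = max(2+43-1, 7+36-1, 11+31-1, …, 43+2-1, 40+0) = 44
One optimal plan: pieces 10 + 1 (1 cut) → €45 − €1 = €44.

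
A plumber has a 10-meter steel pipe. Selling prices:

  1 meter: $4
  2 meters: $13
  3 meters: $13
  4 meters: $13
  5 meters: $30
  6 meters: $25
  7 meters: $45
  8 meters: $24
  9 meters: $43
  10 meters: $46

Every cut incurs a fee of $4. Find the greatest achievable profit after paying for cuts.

56

Build v[k] bottom-up: v[k] = max over allowed piece i of (p[i] + v[k−i]) − 4 per cut.
v[1] = 4
v[2] = max(4+4-4, 13+0) = 13
v[3] = max(4+13-4, 13+4-4, 13+0) = 13
v[4] = max(4+13-4, 13+13-4, 13+4-4, 13+0) = 22
v[5] = max(4+22-4, 13+13-4, 13+13-4, 13+4-4, 30+0) = 30
v[6] = max(4+30-4, 13+22-4, 13+13-4, 13+13-4, 30+4-4, 25+0) = 31
v[7] = max(4+31-4, 13+30-4, 13+22-4, …, 25+4-4, 45+0) = 45
v[8] = max(4+45-4, 13+31-4, 13+30-4, …, 45+4-4, 24+0) = 45
v[9] = max(4+45-4, 13+45-4, 13+31-4, …, 24+4-4, 43+0) = 54
v[10] = max(4+54-4, 13+45-4, 13+45-4, …, 43+4-4, 46+0) = 56
One optimal plan: pieces 5 + 5 (1 cut) → $60 − $4 = $56.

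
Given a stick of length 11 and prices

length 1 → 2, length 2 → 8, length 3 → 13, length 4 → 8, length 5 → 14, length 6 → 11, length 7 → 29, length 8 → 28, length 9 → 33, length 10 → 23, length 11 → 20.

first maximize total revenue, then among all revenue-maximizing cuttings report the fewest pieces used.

Build r[k] bottom-up: r[k] = max over allowed piece i of (p[i] + r[k−i]).
r[1] = 2
r[2] = 8
r[3] = 13
r[4] = 16  (first piece 2, then r[2]=8)
r[5] = 21  (first piece 2, then r[3]=13)
r[6] = 26  (first piece 3, then r[3]=13)
r[7] = 29  (first piece 2, then r[5]=21)
r[8] = 34  (first piece 2, then r[6]=26)
r[9] = 39  (first piece 3, then r[6]=26)
r[10] = 42  (first piece 2, then r[8]=34)
r[11] = 47  (first piece 2, then r[9]=39)
Maximum revenue is 47.
Now minimize piece count subject to staying optimal: for each k, pieces[k] = 1 + min over i with p[i]+r[k−i]=r[k] of pieces[k−i].
pieces[8] = 3
pieces[9] = 3
pieces[10] = 2
pieces[11] = 4

4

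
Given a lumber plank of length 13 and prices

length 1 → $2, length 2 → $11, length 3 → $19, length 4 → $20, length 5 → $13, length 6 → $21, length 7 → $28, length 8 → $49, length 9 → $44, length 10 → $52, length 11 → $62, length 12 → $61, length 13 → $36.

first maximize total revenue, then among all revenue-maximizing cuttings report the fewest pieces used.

3

Build r[k] bottom-up: r[k] = max over allowed piece i of (p[i] + r[k−i]).
r[1] = 2
r[2] = max(2+2, 11+0) = 11
r[3] = max(2+11, 11+2, 19+0) = 19
r[4] = max(2+19, 11+11, 19+2, 20+0) = 22
r[5] = max(2+22, 11+19, 19+11, 20+2, 13+0) = 30
r[6] = max(2+30, 11+22, 19+19, 20+11, 13+2, 21+0) = 38
r[7] = max(2+38, 11+30, 19+22, …, 21+2, 28+0) = 41
r[8] = max(2+41, 11+38, 19+30, …, 28+2, 49+0) = 49
r[9] = max(2+49, 11+41, 19+38, …, 49+2, 44+0) = 57
r[10] = max(2+57, 11+49, 19+41, …, 44+2, 52+0) = 60
r[11] = max(2+60, 11+57, 19+49, …, 52+2, 62+0) = 68
r[12] = max(2+68, 11+60, 19+57, …, 62+2, 61+0) = 76
r[13] = max(2+76, 11+68, 19+60, …, 61+2, 36+0) = 79
Maximum revenue is $79.
Now minimize piece count subject to staying optimal: for each k, pieces[k] = 1 + min over i with p[i]+r[k−i]=r[k] of pieces[k−i].
pieces[10] = 2
pieces[11] = 2
pieces[12] = 4
pieces[13] = 3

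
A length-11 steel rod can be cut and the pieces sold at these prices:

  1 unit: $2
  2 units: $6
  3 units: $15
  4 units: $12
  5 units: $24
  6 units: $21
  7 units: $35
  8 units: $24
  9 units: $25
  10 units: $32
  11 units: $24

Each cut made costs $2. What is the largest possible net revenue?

50

Let v[k] be the best obtainable value from length k. For each k, try every first piece i and keep the best of price[i] + v[k−i] minus the 2 cut fee when i<k.
v[1] = 2
v[2] = max(2+2-2, 6+0) = 6
v[3] = max(2+6-2, 6+2-2, 15+0) = 15
v[4] = max(2+15-2, 6+6-2, 15+2-2, 12+0) = 15
v[5] = max(2+15-2, 6+15-2, 15+6-2, 12+2-2, 24+0) = 24
v[6] = max(2+24-2, 6+15-2, 15+15-2, 12+6-2, 24+2-2, 21+0) = 28
v[7] = max(2+28-2, 6+24-2, 15+15-2, …, 21+2-2, 35+0) = 35
v[8] = max(2+35-2, 6+28-2, 15+24-2, …, 35+2-2, 24+0) = 37
v[9] = max(2+37-2, 6+35-2, 15+28-2, …, 24+2-2, 25+0) = 41
v[10] = max(2+41-2, 6+37-2, 15+35-2, …, 25+2-2, 32+0) = 48
v[11] = max(2+48-2, 6+41-2, 15+37-2, …, 32+2-2, 24+0) = 50
One optimal plan: pieces 5 + 3 + 3 (2 cuts) → $54 − $4 = $50.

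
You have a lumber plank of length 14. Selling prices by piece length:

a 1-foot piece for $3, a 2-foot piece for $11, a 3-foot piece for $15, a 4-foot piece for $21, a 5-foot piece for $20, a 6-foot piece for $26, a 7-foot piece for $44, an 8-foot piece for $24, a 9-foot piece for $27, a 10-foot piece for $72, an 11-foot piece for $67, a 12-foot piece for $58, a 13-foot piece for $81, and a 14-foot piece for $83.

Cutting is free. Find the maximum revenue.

94

Build R[k] bottom-up: R[k] = max over allowed piece i of (p[i] + R[k−i]).
R[1] = 3
R[2] = max(3+3, 11+0) = 11
R[3] = max(3+11, 11+3, 15+0) = 15
R[4] = max(3+15, 11+11, 15+3, 21+0) = 22
R[5] = max(3+22, 11+15, 15+11, 21+3, 20+0) = 26
R[6] = max(3+26, 11+22, 15+15, 21+11, 20+3, 26+0) = 33
R[7] = max(3+33, 11+26, 15+22, …, 26+3, 44+0) = 44
R[8] = max(3+44, 11+33, 15+26, …, 44+3, 24+0) = 47
R[9] = max(3+47, 11+44, 15+33, …, 24+3, 27+0) = 55
R[10] = max(3+55, 11+47, 15+44, …, 27+3, 72+0) = 72
R[11] = max(3+72, 11+55, 15+47, …, 72+3, 67+0) = 75
R[12] = max(3+75, 11+72, 15+55, …, 67+3, 58+0) = 83
R[13] = max(3+83, 11+75, 15+72, …, 58+3, 81+0) = 87
R[14] = max(3+87, 11+83, 15+75, …, 81+3, 83+0) = 94
One optimal cutting: 10 + 2 + 2 → $72 + $11 + $11 = $94.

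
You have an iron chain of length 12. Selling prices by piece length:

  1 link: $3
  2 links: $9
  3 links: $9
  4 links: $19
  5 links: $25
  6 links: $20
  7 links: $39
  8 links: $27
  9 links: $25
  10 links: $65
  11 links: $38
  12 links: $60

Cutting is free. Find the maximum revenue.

Let best[k] be the best obtainable value from length k. For each k, try every first piece i and keep the best of price[i] + best[k−i].
best[1] = 3
best[2] = max(3+3, 9+0) = 9
best[3] = max(3+9, 9+3, 9+0) = 12
best[4] = max(3+12, 9+9, 9+3, 19+0) = 19
best[5] = max(3+19, 9+12, 9+9, 19+3, 25+0) = 25
best[6] = max(3+25, 9+19, 9+12, 19+9, 25+3, 20+0) = 28
best[7] = max(3+28, 9+25, 9+19, …, 20+3, 39+0) = 39
best[8] = max(3+39, 9+28, 9+25, …, 39+3, 27+0) = 42
best[9] = max(3+42, 9+39, 9+28, …, 27+3, 25+0) = 48
best[10] = max(3+48, 9+42, 9+39, …, 25+3, 65+0) = 65
best[11] = max(3+65, 9+48, 9+42, …, 65+3, 38+0) = 68
best[12] = max(3+68, 9+65, 9+48, …, 38+3, 60+0) = 74
One optimal cutting: 10 + 2 → $65 + $9 = $74.

74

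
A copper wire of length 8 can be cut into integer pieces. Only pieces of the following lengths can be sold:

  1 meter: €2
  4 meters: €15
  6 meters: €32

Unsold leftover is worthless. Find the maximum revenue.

Build f[k] bottom-up: f[k] = max over allowed piece i of (p[i] + f[k−i]).
f[1] = 2
f[2] = 4  (first piece 1, then f[1]=2)
f[3] = 6  (first piece 1, then f[2]=4)
f[4] = max(2+6, 15+0) = 15
f[5] = max(2+15, 15+2) = 17
f[6] = max(2+17, 15+4, 32+0) = 32
f[7] = max(2+32, 15+6, 32+2) = 34
f[8] = max(2+34, 15+15, 32+4) = 36
One optimal cutting: 6 + 1 + 1 → €36.

36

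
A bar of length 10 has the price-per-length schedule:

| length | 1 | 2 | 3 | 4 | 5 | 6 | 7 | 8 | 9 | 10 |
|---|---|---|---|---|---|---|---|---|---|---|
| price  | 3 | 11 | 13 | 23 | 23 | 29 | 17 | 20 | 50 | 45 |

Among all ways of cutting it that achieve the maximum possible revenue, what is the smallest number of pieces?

Let r[k] be the best obtainable value from length k. For each k, try every first piece i and keep the best of price[i] + r[k−i].
r[1] = 3
r[2] = max(3+3, 11+0) = 11
r[3] = max(3+11, 11+3, 13+0) = 14
r[4] = max(3+14, 11+11, 13+3, 23+0) = 23
r[5] = max(3+23, 11+14, 13+11, 23+3, 23+0) = 26
r[6] = max(3+26, 11+23, 13+14, 23+11, 23+3, 29+0) = 34
r[7] = max(3+34, 11+26, 13+23, …, 29+3, 17+0) = 37
r[8] = max(3+37, 11+34, 13+26, …, 17+3, 20+0) = 46
r[9] = max(3+46, 11+37, 13+34, …, 20+3, 50+0) = 50
r[10] = max(3+50, 11+46, 13+37, …, 50+3, 45+0) = 57
Maximum revenue is $57.
Now minimize piece count subject to staying optimal: for each k, pieces[k] = 1 + min over i with p[i]+r[k−i]=r[k] of pieces[k−i].
pieces[7] = 3
pieces[8] = 2
pieces[9] = 1
pieces[10] = 3

3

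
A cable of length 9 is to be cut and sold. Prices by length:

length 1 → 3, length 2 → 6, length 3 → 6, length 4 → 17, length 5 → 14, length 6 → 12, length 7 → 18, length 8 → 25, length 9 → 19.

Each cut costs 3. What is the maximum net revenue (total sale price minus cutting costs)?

Build r[k] bottom-up: r[k] = max over allowed piece i of (p[i] + r[k−i]) − 3 per cut.
r[1] = 3
r[2] = max(3+3-3, 6+0) = 6
r[3] = max(3+6-3, 6+3-3, 6+0) = 6
r[4] = max(3+6-3, 6+6-3, 6+3-3, 17+0) = 17
r[5] = max(3+17-3, 6+6-3, 6+6-3, 17+3-3, 14+0) = 17
r[6] = max(3+17-3, 6+17-3, 6+6-3, 17+6-3, 14+3-3, 12+0) = 20
r[7] = max(3+20-3, 6+17-3, 6+17-3, …, 12+3-3, 18+0) = 20
r[8] = max(3+20-3, 6+20-3, 6+17-3, …, 18+3-3, 25+0) = 31
r[9] = max(3+31-3, 6+20-3, 6+20-3, …, 25+3-3, 19+0) = 31
One optimal plan: pieces 4 + 4 + 1 (2 cuts) → 37 − 6 = 31.

31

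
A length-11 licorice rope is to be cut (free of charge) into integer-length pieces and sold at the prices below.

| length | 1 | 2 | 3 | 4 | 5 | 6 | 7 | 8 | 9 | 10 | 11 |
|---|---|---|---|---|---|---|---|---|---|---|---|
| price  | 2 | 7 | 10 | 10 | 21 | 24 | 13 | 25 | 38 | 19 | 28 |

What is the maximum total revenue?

Build r[k] bottom-up: r[k] = max over allowed piece i of (p[i] + r[k−i]).
r[1] = 2
r[2] = 7
r[3] = 10
r[4] = 14  (first piece 2, then r[2]=7)
r[5] = 21
r[6] = 24
r[7] = 28  (first piece 2, then r[5]=21)
r[8] = 31  (first piece 2, then r[6]=24)
r[9] = 38
r[10] = 42  (first piece 5, then r[5]=21)
r[11] = 45  (first piece 2, then r[9]=38)
One optimal cutting: 9 + 2 → ¢38 + ¢7 = ¢45.

45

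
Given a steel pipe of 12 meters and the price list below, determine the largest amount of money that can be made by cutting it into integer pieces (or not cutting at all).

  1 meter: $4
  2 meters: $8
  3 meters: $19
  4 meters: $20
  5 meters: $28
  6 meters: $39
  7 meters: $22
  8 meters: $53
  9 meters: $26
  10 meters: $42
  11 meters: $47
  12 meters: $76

Let best[k] be the best obtainable value from length k. For each k, try every first piece i and keep the best of price[i] + best[k−i].
best[1] = 4
best[2] = max(4+4, 8+0) = 8
best[3] = max(4+8, 8+4, 19+0) = 19
best[4] = max(4+19, 8+8, 19+4, 20+0) = 23
best[5] = max(4+23, 8+19, 19+8, 20+4, 28+0) = 28
best[6] = max(4+28, 8+23, 19+19, 20+8, 28+4, 39+0) = 39
best[7] = max(4+39, 8+28, 19+23, …, 39+4, 22+0) = 43
best[8] = max(4+43, 8+39, 19+28, …, 22+4, 53+0) = 53
best[9] = max(4+53, 8+43, 19+39, …, 53+4, 26+0) = 58
best[10] = max(4+58, 8+53, 19+43, …, 26+4, 42+0) = 62
best[11] = max(4+62, 8+58, 19+53, …, 42+4, 47+0) = 72
best[12] = max(4+72, 8+62, 19+58, …, 47+4, 76+0) = 78
One optimal cutting: 6 + 6 → $39 + $39 = $78.

78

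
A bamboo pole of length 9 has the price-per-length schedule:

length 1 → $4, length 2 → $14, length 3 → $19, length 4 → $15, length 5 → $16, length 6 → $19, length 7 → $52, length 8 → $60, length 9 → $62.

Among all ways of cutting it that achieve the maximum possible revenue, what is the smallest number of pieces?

Build r[k] bottom-up: r[k] = max over allowed piece i of (p[i] + r[k−i]).
r[1] = 4
r[2] = 14
r[3] = 19
r[4] = 28  (first piece 2, then r[2]=14)
r[5] = 33  (first piece 2, then r[3]=19)
r[6] = 42  (first piece 2, then r[4]=28)
r[7] = 52
r[8] = 60
r[9] = 66  (first piece 2, then r[7]=52)
Maximum revenue is $66.
Now minimize piece count subject to staying optimal: for each k, pieces[k] = 1 + min over i with p[i]+r[k−i]=r[k] of pieces[k−i].
pieces[6] = 3
pieces[7] = 1
pieces[8] = 1
pieces[9] = 2

2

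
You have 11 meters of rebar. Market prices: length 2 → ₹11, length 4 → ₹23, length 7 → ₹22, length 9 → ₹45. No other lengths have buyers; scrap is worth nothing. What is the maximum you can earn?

Consider every possible first cut. r[k] is the best of p[i]+r[k−i] over all sellable i≤k.
r[1] = 0
r[2] = 11
r[3] = 11
r[4] = max(11+11, 23+0) = 23
r[5] = max(11+11, 23+0) = 23
r[6] = max(11+23, 23+11) = 34
r[7] = max(11+23, 23+11, 22+0) = 34
r[8] = max(11+34, 23+23, 22+0) = 46
r[9] = max(11+34, 23+23, 22+11, 45+0) = 46
r[10] = max(11+46, 23+34, 22+11, 45+0) = 57
r[11] = max(11+46, 23+34, 22+23, 45+11) = 57
One optimal cutting: pieces 4 + 4 + 2 with 1 meter of scrap → ₹57.

57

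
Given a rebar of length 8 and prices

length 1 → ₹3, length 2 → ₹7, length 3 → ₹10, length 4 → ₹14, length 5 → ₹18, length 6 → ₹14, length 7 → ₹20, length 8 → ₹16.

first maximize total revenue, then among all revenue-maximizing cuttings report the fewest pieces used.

Let r[k] be the best obtainable value from length k. For each k, try every first piece i and keep the best of price[i] + r[k−i].
r[1] = 3
r[2] = 7
r[3] = 10  (first piece 1, then r[2]=7)
r[4] = 14  (first piece 2, then r[2]=7)
r[5] = 18
r[6] = 21  (first piece 1, then r[5]=18)
r[7] = 25  (first piece 2, then r[5]=18)
r[8] = 28  (first piece 1, then r[7]=25)
Maximum revenue is ₹28.
Now minimize piece count subject to staying optimal: for each k, pieces[k] = 1 + min over i with p[i]+r[k−i]=r[k] of pieces[k−i].
pieces[5] = 1
pieces[6] = 2
pieces[7] = 2
pieces[8] = 2

2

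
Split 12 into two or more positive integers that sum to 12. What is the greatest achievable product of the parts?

Define prod[k] = max over 1≤i<k of i · max(k−i, prod[k−i]); the inner max lets the remainder stay uncut if that's better.
prod[2] = 1×max(1,0) = 1×1 = 1
prod[3] = 1×max(2,1) = 1×2 = 2
prod[4] = 2×max(2,1) = 2×2 = 4
prod[5] = 2×max(3,2) = 2×3 = 6
prod[6] = 3×max(3,2) = 3×3 = 9
prod[7] = 2×max(5,6) = 2×6 = 12
prod[8] = 2×max(6,9) = 2×9 = 18
prod[9] = 3×max(6,9) = 3×9 = 27
prod[10] = 2×max(8,18) = 2×18 = 36
prod[11] = 2×max(9,27) = 2×27 = 54
prod[12] = 3×max(9,27) = 3×27 = 81
One optimal split: 3 + 3 + 3 + 3; product 3×3×3×3 = 81.

81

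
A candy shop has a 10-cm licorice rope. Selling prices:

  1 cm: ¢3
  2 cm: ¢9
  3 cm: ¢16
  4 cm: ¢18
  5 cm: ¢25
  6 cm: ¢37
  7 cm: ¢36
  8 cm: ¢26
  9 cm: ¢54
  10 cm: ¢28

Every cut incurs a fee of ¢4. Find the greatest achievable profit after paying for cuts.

53

Build net[k] bottom-up: net[k] = max over allowed piece i of (p[i] + net[k−i]) − 4 per cut.
net[1] = 3
net[2] = max(3+3-4, 9+0) = 9
net[3] = max(3+9-4, 9+3-4, 16+0) = 16
net[4] = max(3+16-4, 9+9-4, 16+3-4, 18+0) = 18
net[5] = max(3+18-4, 9+16-4, 16+9-4, 18+3-4, 25+0) = 25
net[6] = max(3+25-4, 9+18-4, 16+16-4, 18+9-4, 25+3-4, 37+0) = 37
net[7] = max(3+37-4, 9+25-4, 16+18-4, …, 37+3-4, 36+0) = 36
net[8] = max(3+36-4, 9+37-4, 16+25-4, …, 36+3-4, 26+0) = 42
net[9] = max(3+42-4, 9+36-4, 16+37-4, …, 26+3-4, 54+0) = 54
net[10] = max(3+54-4, 9+42-4, 16+36-4, …, 54+3-4, 28+0) = 53
One optimal plan: pieces 9 + 1 (1 cut) → ¢57 − ¢4 = ¢53.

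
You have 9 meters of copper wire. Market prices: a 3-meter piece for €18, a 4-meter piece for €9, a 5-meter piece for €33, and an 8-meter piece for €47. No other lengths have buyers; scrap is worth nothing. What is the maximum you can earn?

Build best[k] bottom-up: best[k] = max over allowed piece i of (p[i] + best[k−i]).
best[1] = 0
best[2] = 0
best[3] = 18
best[4] = max(18+0, 9+0) = 18
best[5] = max(18+0, 9+0, 33+0) = 33
best[6] = max(18+18, 9+0, 33+0) = 36
best[7] = max(18+18, 9+18, 33+0) = 36
best[8] = max(18+33, 9+18, 33+18, 47+0) = 51
best[9] = max(18+36, 9+33, 33+18, 47+0) = 54
One optimal cutting: 3 + 3 + 3 → €54.

54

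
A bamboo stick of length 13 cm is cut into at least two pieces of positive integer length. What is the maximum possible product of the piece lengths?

Define f[k] = max over 1≤i<k of i · max(k−i, f[k−i]); the inner max lets the remainder stay uncut if that's better.
Small cases: f[2]=1, f[3]=2, f[4]=4, f[5]=6.
f[6] = 3·max(3,2) = 3·3 = 9
f[7] = 2·max(5,6) = 2·6 = 12
f[8] = 2·max(6,9) = 2·9 = 18
f[9] = 3·max(6,9) = 3·9 = 27
f[10] = 2·max(8,18) = 2·18 = 36
f[11] = 2·max(9,27) = 2·27 = 54
f[12] = 3·max(9,27) = 3·27 = 81
f[13] = 2·max(11,54) = 2·54 = 108
One optimal split: 3 + 3 + 3 + 2 + 2; product 3·3·3·2·2 = 108.

108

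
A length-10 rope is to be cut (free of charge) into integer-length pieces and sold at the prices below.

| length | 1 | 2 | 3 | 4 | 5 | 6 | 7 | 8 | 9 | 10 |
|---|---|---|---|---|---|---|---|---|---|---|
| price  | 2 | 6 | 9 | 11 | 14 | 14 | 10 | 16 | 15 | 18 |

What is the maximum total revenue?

30

Let R[k] be the best obtainable value from length k. For each k, try every first piece i and keep the best of price[i] + R[k−i].
R[1] = 2
R[2] = 6
R[3] = 9
R[4] = 12  (first piece 2, then R[2]=6)
R[5] = 15  (first piece 2, then R[3]=9)
R[6] = 18  (first piece 2, then R[4]=12)
R[7] = 21  (first piece 2, then R[5]=15)
R[8] = 24  (first piece 2, then R[6]=18)
R[9] = 27  (first piece 2, then R[7]=21)
R[10] = 30  (first piece 2, then R[8]=24)
One optimal cutting: 2 + 2 + 2 + 2 + 2 → €6 + €6 + €6 + €6 + €6 = €30.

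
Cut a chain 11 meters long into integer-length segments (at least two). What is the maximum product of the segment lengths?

54

Let prod[k] be the best product for length k (with at least one cut). For each first piece i, the rest contributes max(k−i, prod[k−i]).
prod[2] = 1×max(1,0) = 1×1 = 1
prod[3] = max(1×2, 2×1) = 2
prod[4] = max(1×3, 2×2, 3×1) = 4
prod[5] = max(1×4, 2×3, 3×2, 4×1) = 6
prod[6] = max(1×6, 2×4, 3×3, 4×2, 5×1) = 9
prod[7] = max(1×9, 2×6, 3×4, 4×3, 5×2, 6×1) = 12
prod[8] = max(1×12, 2×9, 3×6, …, 6×2, 7×1) = 18
prod[9] = max(1×18, 2×12, 3×9, …, 7×2, 8×1) = 27
prod[10] = max(1×27, 2×18, 3×12, …, 8×2, 9×1) = 36
prod[11] = max(1×36, 2×27, 3×18, …, 9×2, 10×1) = 54
One optimal split: 3 + 3 + 3 + 2; product 3×3×3×2 = 54.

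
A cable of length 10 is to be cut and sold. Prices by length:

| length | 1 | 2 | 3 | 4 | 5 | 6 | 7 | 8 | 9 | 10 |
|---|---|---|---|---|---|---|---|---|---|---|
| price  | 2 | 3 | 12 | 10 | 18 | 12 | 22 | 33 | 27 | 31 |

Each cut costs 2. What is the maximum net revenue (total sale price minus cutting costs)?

Consider every possible first cut. v[k] is the best of p[i]+v[k−i] over all sellable i≤k, charging 2 whenever i<k.
v[1] = 2
v[2] = max(2+2-2, 3+0) = 3
v[3] = max(2+3-2, 3+2-2, 12+0) = 12
v[4] = max(2+12-2, 3+3-2, 12+2-2, 10+0) = 12
v[5] = max(2+12-2, 3+12-2, 12+3-2, 10+2-2, 18+0) = 18
v[6] = max(2+18-2, 3+12-2, 12+12-2, 10+3-2, 18+2-2, 12+0) = 22
v[7] = max(2+22-2, 3+18-2, 12+12-2, …, 12+2-2, 22+0) = 22
v[8] = max(2+22-2, 3+22-2, 12+18-2, …, 22+2-2, 33+0) = 33
v[9] = max(2+33-2, 3+22-2, 12+22-2, …, 33+2-2, 27+0) = 33
v[10] = max(2+33-2, 3+33-2, 12+22-2, …, 27+2-2, 31+0) = 34
One optimal plan: pieces 8 + 2 (1 cut) → 36 − 2 = 34.

34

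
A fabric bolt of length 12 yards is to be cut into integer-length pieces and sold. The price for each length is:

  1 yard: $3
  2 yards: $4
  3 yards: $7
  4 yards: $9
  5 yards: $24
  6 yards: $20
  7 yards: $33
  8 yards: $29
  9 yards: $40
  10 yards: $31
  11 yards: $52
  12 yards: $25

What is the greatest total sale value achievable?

Let r[k] be the best obtainable value from length k. For each k, try every first piece i and keep the best of price[i] + r[k−i].
r[1] = 3
r[2] = max(3+3, 4+0) = 6
r[3] = max(3+6, 4+3, 7+0) = 9
r[4] = max(3+9, 4+6, 7+3, 9+0) = 12
r[5] = max(3+12, 4+9, 7+6, 9+3, 24+0) = 24
r[6] = max(3+24, 4+12, 7+9, 9+6, 24+3, 20+0) = 27
r[7] = max(3+27, 4+24, 7+12, …, 20+3, 33+0) = 33
r[8] = max(3+33, 4+27, 7+24, …, 33+3, 29+0) = 36
r[9] = max(3+36, 4+33, 7+27, …, 29+3, 40+0) = 40
r[10] = max(3+40, 4+36, 7+33, …, 40+3, 31+0) = 48
r[11] = max(3+48, 4+40, 7+36, …, 31+3, 52+0) = 52
r[12] = max(3+52, 4+48, 7+40, …, 52+3, 25+0) = 57
One optimal cutting: 7 + 5 → $33 + $24 = $57.

57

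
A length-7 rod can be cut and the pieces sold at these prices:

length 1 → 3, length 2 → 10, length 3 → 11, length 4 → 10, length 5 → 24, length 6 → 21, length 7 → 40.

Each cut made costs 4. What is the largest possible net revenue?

40

Consider every possible first cut. r[k] is the best of p[i]+r[k−i] over all sellable i≤k, charging 4 whenever i<k.
r[1] = 3
r[2] = max(3+3-4, 10+0) = 10
r[3] = max(3+10-4, 10+3-4, 11+0) = 11
r[4] = max(3+11-4, 10+10-4, 11+3-4, 10+0) = 16
r[5] = max(3+16-4, 10+11-4, 11+10-4, 10+3-4, 24+0) = 24
r[6] = max(3+24-4, 10+16-4, 11+11-4, 10+10-4, 24+3-4, 21+0) = 23
r[7] = max(3+23-4, 10+24-4, 11+16-4, …, 21+3-4, 40+0) = 40
Best is to make no cuts and sell whole for 40.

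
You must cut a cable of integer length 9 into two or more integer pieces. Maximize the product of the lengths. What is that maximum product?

27

Define f[k] = max over 1≤i<k of i · max(k−i, f[k−i]); the inner max lets the remainder stay uncut if that's better.
f[2] = 1·max(1,0) = 1·1 = 1
f[3] = 1·max(2,1) = 1·2 = 2
f[4] = 2·max(2,1) = 2·2 = 4
f[5] = 2·max(3,2) = 2·3 = 6
f[6] = 3·max(3,2) = 3·3 = 9
f[7] = 2·max(5,6) = 2·6 = 12
f[8] = 2·max(6,9) = 2·9 = 18
f[9] = 3·max(6,9) = 3·9 = 27
One optimal split: 3 + 3 + 3; product 3·3·3 = 27.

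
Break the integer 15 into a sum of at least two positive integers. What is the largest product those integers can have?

243

Let prod[k] be the best product for length k (with at least one cut). For each first piece i, the rest contributes max(k−i, prod[k−i]).
Small cases: prod[2]=1, prod[3]=2, prod[4]=4, prod[5]=6, prod[6]=9, prod[7]=12, prod[8]=18, prod[9]=27.
prod[10] = max(1*27, 2*18, 3*12, …, 8*2, 9*1) = 36
prod[11] = max(1*36, 2*27, 3*18, …, 9*2, 10*1) = 54
prod[12] = max(1*54, 2*36, 3*27, …, 10*2, 11*1) = 81
prod[13] = max(1*81, 2*54, 3*36, …, 11*2, 12*1) = 108
prod[14] = max(1*108, 2*81, 3*54, …, 12*2, 13*1) = 162
prod[15] = max(1*162, 2*108, 3*81, …, 13*2, 14*1) = 243
One optimal split: 3 + 3 + 3 + 3 + 3; product 3*3*3*3*3 = 243.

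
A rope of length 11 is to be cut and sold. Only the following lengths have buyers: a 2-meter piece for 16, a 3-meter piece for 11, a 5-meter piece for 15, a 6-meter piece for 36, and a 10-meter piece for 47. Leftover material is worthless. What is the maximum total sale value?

80

Build best[k] bottom-up: best[k] = max over allowed piece i of (p[i] + best[k−i]).
best[1] = 0
best[2] = 16
best[3] = max(16+0, 11+0) = 16
best[4] = max(16+16, 11+0) = 32
best[5] = max(16+16, 11+16, 15+0) = 32
best[6] = max(16+32, 11+16, 15+0, 36+0) = 48
best[7] = max(16+32, 11+32, 15+16, 36+0) = 48
best[8] = max(16+48, 11+32, 15+16, 36+16) = 64
best[9] = max(16+48, 11+48, 15+32, 36+16) = 64
best[10] = max(16+64, 11+48, 15+32, 36+32, 47+0) = 80
best[11] = max(16+64, 11+64, 15+48, 36+32, 47+0) = 80
One optimal cutting: pieces 2 + 2 + 2 + 2 + 2 with 1 meter of scrap → 80.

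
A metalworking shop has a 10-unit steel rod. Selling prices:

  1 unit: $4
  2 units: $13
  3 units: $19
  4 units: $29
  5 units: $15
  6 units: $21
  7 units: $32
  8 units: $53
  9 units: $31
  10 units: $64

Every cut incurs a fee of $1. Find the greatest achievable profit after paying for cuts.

Let net[k] be the best obtainable value from length k. For each k, try every first piece i and keep the best of price[i] + net[k−i] minus the 1 cut fee when i<k.
net[1] = 4
net[2] = max(4+4-1, 13+0) = 13
net[3] = max(4+13-1, 13+4-1, 19+0) = 19
net[4] = max(4+19-1, 13+13-1, 19+4-1, 29+0) = 29
net[5] = max(4+29-1, 13+19-1, 19+13-1, 29+4-1, 15+0) = 32
net[6] = max(4+32-1, 13+29-1, 19+19-1, 29+13-1, 15+4-1, 21+0) = 41
net[7] = max(4+41-1, 13+32-1, 19+29-1, …, 21+4-1, 32+0) = 47
net[8] = max(4+47-1, 13+41-1, 19+32-1, …, 32+4-1, 53+0) = 57
net[9] = max(4+57-1, 13+47-1, 19+41-1, …, 53+4-1, 31+0) = 60
net[10] = max(4+60-1, 13+57-1, 19+47-1, …, 31+4-1, 64+0) = 69
One optimal plan: pieces 4 + 4 + 2 (2 cuts) → $71 − $2 = $69.

69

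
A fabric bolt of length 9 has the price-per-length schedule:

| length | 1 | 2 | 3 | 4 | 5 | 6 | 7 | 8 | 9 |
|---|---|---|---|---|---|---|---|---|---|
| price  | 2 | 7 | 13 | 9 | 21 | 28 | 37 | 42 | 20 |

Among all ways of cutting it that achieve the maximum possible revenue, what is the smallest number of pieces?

Build r[k] bottom-up: r[k] = max over allowed piece i of (p[i] + r[k−i]).
r[1] = 2
r[2] = 7
r[3] = 13
r[4] = 15  (first piece 1, then r[3]=13)
r[5] = 21
r[6] = 28
r[7] = 37
r[8] = 42
r[9] = 44  (first piece 1, then r[8]=42)
Maximum revenue is $44.
Now minimize piece count subject to staying optimal: for each k, pieces[k] = 1 + min over i with p[i]+r[k−i]=r[k] of pieces[k−i].
pieces[6] = 1
pieces[7] = 1
pieces[8] = 1
pieces[9] = 2

2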